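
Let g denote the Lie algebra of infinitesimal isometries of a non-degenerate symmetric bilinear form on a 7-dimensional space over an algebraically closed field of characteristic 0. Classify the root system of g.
This is so(7) with 7 odd, which has dimension 7(7-1)/2 = 21 and rank (7-1)/2 = 3. In the classification of classical Lie algebras, the orthogonal algebra so(2n+1) in an odd number of variables has type B_n; here n = 3, so the Dynkin diagram is a chain of 3 nodes with a double edge at one end; the terminal node there is the unique short simple root (B_3). Hence the type is B_3.

B_3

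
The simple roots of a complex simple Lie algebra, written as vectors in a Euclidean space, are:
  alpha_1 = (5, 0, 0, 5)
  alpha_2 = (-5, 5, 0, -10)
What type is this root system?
Compute the Cartan integers a_ij = 2(alpha_i, alpha_j)/(alpha_j, alpha_j); the resulting 2x2 Cartan matrix is
[[2, -1], [-3, 2]].
The roots have two lengths (squared-length ratio 3:1); the short ones are alpha_{1}. The associated Dynkin diagram is two nodes joined by a triple edge (G_2), so the type is G_2.

type G_2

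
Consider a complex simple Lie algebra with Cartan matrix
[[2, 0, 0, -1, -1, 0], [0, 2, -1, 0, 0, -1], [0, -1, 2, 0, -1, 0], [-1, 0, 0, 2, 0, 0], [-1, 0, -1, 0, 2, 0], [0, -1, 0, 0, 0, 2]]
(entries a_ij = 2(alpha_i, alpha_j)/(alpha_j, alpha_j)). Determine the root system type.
type A_6

The matrix has rank 6 with 2's on the diagonal. Reading the off-diagonal entries as Dynkin edges (a single edge where a_ij = a_ji = -1; a double or triple edge where a_ij * a_ji = 2 or 3), the diagram is a chain of 6 nodes with single edges (A_6). One simple-root ordering that puts it in standard form is (alpha_6, alpha_2, alpha_3, alpha_5, alpha_1, alpha_4). So the algebra is type A_6, i.e. sl(7).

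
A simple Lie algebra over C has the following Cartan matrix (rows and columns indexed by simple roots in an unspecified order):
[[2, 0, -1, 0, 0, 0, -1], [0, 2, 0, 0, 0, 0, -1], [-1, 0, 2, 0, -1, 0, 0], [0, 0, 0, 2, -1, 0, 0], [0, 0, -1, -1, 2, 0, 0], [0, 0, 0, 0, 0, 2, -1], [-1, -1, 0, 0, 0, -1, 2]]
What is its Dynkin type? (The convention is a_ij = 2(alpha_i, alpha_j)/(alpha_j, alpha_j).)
The matrix has rank 7 with 2's on the diagonal. Reading the off-diagonal entries as Dynkin edges (a single edge where a_ij = a_ji = -1; a double or triple edge where a_ij * a_ji = 2 or 3), the diagram is a chain of 5 nodes with a fork of two nodes at one end (D_7). One simple-root ordering that puts it in standard form is (alpha_4, alpha_5, alpha_3, alpha_1, alpha_7, alpha_6, alpha_2). So the algebra is type D_7, i.e. so(14).

D_7 (so(14))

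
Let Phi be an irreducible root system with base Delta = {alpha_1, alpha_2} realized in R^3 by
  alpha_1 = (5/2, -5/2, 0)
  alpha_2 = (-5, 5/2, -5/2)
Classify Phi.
G_2

Compute the Cartan integers a_ij = 2(alpha_i, alpha_j)/(alpha_j, alpha_j); the resulting 2x2 Cartan matrix is
[[2, -1], [-3, 2]].
The roots have two lengths (squared-length ratio 3:1); the short ones are alpha_{1}. The associated Dynkin diagram is two nodes joined by a triple edge (G_2), so the type is G_2.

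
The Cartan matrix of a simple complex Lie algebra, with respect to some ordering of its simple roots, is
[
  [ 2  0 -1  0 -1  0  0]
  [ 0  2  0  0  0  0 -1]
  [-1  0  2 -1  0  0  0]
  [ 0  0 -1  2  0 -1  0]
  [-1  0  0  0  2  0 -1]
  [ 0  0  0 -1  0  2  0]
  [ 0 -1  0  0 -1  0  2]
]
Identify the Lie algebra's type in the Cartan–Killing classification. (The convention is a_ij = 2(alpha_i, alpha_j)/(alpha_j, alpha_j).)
The matrix has rank 7 with 2's on the diagonal. Reading the off-diagonal entries as Dynkin edges (a single edge where a_ij = a_ji = -1; a double or triple edge where a_ij * a_ji = 2 or 3), the diagram is a chain of 7 nodes with single edges (A_7). One simple-root ordering that puts it in standard form is (alpha_6, alpha_4, alpha_3, alpha_1, alpha_5, alpha_7, alpha_2). So the algebra is type A_7, i.e. sl(8).

A7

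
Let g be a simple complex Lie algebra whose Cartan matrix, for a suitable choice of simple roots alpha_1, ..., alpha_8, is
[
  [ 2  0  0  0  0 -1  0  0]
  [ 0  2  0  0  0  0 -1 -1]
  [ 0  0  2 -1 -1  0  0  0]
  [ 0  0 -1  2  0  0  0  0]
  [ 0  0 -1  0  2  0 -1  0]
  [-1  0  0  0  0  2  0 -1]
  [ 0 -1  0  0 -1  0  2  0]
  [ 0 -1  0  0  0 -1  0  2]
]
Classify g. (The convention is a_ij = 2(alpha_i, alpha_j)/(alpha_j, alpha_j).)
A8

The matrix has rank 8 with 2's on the diagonal. Reading the off-diagonal entries as Dynkin edges (a single edge where a_ij = a_ji = -1; a double or triple edge where a_ij * a_ji = 2 or 3), the diagram is a chain of 8 nodes with single edges (A_8). One simple-root ordering that puts it in standard form is (alpha_1, alpha_6, alpha_8, alpha_2, alpha_7, alpha_5, alpha_3, alpha_4). So the algebra is type A_8, i.e. sl(9).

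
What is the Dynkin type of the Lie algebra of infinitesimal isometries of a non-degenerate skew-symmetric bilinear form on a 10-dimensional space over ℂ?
type C_5

This is sp(10), which has dimension 10(10+1)/2 = 55 and rank 10/2 = 5. In the classification of classical Lie algebras, the symplectic algebra sp(2n) has type C_n; here n = 5, so the Dynkin diagram is a chain of 5 nodes with a double edge at one end; the terminal node there is the unique long simple root (C_5). Hence the type is C_5.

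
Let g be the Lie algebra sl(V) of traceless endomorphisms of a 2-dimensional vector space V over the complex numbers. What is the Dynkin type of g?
type A_1

This is sl(2), which has dimension 2^2 - 1 = 3 and rank 2 - 1 = 1 (a Cartan subalgebra is the diagonal traceless matrices). In the classification of classical Lie algebras, the special linear algebra sl(n+1) has type A_n; here n = 1, so the Dynkin diagram is a chain of 1 nodes with single edges (A_1). Hence the type is A_1.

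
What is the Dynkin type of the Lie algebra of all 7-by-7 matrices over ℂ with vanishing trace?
A_6

This is sl(7), which has dimension 7^2 - 1 = 48 and rank 7 - 1 = 6 (a Cartan subalgebra is the diagonal traceless matrices). In the classification of classical Lie algebras, the special linear algebra sl(n+1) has type A_n; here n = 6, so the Dynkin diagram is a chain of 6 nodes with single edges (A_6). Hence the type is A_6.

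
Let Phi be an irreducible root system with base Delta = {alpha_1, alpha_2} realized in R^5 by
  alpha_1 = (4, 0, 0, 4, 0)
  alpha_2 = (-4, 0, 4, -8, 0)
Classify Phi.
G_2

Compute the Cartan integers a_ij = 2(alpha_i, alpha_j)/(alpha_j, alpha_j); the resulting 2x2 Cartan matrix is
[[2, -1], [-3, 2]].
The roots have two lengths (squared-length ratio 3:1); the short ones are alpha_{1}. The associated Dynkin diagram is two nodes joined by a triple edge (G_2), so the type is G_2.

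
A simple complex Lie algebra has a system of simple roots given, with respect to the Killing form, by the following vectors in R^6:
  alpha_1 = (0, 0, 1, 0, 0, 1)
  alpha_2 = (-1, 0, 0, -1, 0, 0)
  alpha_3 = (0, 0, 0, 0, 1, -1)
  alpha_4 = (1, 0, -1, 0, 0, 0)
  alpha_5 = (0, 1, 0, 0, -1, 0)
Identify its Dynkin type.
A_5

Compute the Cartan integers a_ij = 2(alpha_i, alpha_j)/(alpha_j, alpha_j); the resulting 5x5 Cartan matrix is
[[2, 0, -1, -1, 0], [0, 2, 0, -1, 0], [-1, 0, 2, 0, -1], [-1, -1, 0, 2, 0], [0, 0, -1, 0, 2]].
All simple roots have the same length, so the diagram is simply laced. The associated Dynkin diagram is a chain of 5 nodes with single edges (A_5), so the type is A_5 (the algebra sl(6)).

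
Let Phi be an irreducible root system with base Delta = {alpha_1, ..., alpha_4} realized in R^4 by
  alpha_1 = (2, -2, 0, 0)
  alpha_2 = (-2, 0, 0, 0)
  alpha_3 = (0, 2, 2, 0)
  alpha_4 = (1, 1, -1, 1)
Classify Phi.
Compute the Cartan integers a_ij = 2(alpha_i, alpha_j)/(alpha_j, alpha_j); the resulting 4x4 Cartan matrix is
[[2, -2, -1, 0], [-1, 2, 0, -1], [-1, 0, 2, 0], [0, -1, 0, 2]].
The roots have two lengths (squared-length ratio 2:1); the short ones are alpha_{2,4}. The associated Dynkin diagram is a chain of 4 nodes with a double edge between the middle two (F_4), so the type is F_4.

F_4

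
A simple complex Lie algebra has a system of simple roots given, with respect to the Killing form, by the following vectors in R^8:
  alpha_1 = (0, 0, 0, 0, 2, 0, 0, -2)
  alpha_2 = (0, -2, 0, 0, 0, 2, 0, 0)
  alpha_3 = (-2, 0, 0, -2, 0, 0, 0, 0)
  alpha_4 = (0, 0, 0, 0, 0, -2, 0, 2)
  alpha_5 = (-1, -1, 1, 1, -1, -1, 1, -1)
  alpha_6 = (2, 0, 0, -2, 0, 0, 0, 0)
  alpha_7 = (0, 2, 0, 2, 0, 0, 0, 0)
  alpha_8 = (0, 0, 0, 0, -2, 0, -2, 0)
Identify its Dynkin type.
Compute the Cartan integers a_ij = 2(alpha_i, alpha_j)/(alpha_j, alpha_j); the resulting 8x8 Cartan matrix is
[[2, 0, 0, -1, 0, 0, 0, -1], [0, 2, 0, -1, 0, 0, -1, 0], [0, 0, 2, 0, 0, 0, -1, 0], [-1, -1, 0, 2, 0, 0, 0, 0], [0, 0, 0, 0, 2, -1, 0, 0], [0, 0, 0, 0, -1, 2, -1, 0], [0, -1, -1, 0, 0, -1, 2, 0], [-1, 0, 0, 0, 0, 0, 0, 2]].
All simple roots have the same length, so the diagram is simply laced. The associated Dynkin diagram is a chain of 7 nodes with one extra node attached to the third node from one end (E_8), so the type is E_8.

E_8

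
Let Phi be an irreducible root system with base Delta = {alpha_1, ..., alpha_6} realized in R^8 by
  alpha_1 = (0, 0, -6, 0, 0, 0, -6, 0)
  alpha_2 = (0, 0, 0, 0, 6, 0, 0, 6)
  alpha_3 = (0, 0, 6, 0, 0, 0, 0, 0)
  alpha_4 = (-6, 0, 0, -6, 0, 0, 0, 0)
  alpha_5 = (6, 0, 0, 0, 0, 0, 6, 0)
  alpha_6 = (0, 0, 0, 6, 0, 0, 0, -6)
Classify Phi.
B_6 (so(13))

Compute the Cartan integers a_ij = 2(alpha_i, alpha_j)/(alpha_j, alpha_j); the resulting 6x6 Cartan matrix is
[[2, 0, -2, 0, -1, 0], [0, 2, 0, 0, 0, -1], [-1, 0, 2, 0, 0, 0], [0, 0, 0, 2, -1, -1], [-1, 0, 0, -1, 2, 0], [0, -1, 0, -1, 0, 2]].
The roots have two lengths (squared-length ratio 2:1); the short ones are alpha_{3}. The associated Dynkin diagram is a chain of 6 nodes with a double edge at one end; the terminal node there is the unique short simple root (B_6), so the type is B_6 (the algebra so(13)).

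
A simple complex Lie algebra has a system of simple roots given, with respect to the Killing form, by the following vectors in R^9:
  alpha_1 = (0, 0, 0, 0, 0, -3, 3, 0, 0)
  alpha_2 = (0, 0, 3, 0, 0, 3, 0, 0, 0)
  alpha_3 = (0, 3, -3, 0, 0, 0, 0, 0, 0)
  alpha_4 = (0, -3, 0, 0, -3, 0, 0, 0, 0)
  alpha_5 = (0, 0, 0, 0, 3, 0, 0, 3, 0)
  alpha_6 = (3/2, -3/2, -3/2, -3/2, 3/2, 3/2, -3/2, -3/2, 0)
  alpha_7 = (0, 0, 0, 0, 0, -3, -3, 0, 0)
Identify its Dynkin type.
Compute the Cartan integers a_ij = 2(alpha_i, alpha_j)/(alpha_j, alpha_j); the resulting 7x7 Cartan matrix is
[[2, -1, 0, 0, 0, -1, 0], [-1, 2, -1, 0, 0, 0, -1], [0, -1, 2, -1, 0, 0, 0], [0, 0, -1, 2, -1, 0, 0], [0, 0, 0, -1, 2, 0, 0], [-1, 0, 0, 0, 0, 2, 0], [0, -1, 0, 0, 0, 0, 2]].
All simple roots have the same length, so the diagram is simply laced. The associated Dynkin diagram is a chain of 6 nodes with one extra node attached to the third node from one end (E_7), so the type is E_7.

E_7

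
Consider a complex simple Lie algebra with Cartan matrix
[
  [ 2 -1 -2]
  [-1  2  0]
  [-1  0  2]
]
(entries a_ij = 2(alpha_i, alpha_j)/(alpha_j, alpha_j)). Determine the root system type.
B_3

The matrix has rank 3 with 2's on the diagonal. Reading the off-diagonal entries as Dynkin edges (a single edge where a_ij = a_ji = -1; a double or triple edge where a_ij * a_ji = 2 or 3), the diagram is a chain of 3 nodes with a double edge at one end; the terminal node there is the unique short simple root (B_3). One simple-root ordering that puts it in standard form is (alpha_2, alpha_1, alpha_3). So the algebra is type B_3, i.e. so(7).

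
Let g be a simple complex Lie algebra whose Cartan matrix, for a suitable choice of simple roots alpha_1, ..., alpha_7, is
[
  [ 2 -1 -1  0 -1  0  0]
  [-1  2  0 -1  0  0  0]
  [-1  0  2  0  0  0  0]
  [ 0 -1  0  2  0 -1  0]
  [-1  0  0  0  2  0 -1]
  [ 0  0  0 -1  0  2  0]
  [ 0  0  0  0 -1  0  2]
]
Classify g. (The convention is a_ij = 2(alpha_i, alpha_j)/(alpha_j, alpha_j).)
The matrix has rank 7 with 2's on the diagonal. Reading the off-diagonal entries as Dynkin edges (a single edge where a_ij = a_ji = -1; a double or triple edge where a_ij * a_ji = 2 or 3), the diagram is a chain of 6 nodes with one extra node attached to the third node from one end (E_7). One simple-root ordering that puts it in standard form is (alpha_7, alpha_3, alpha_5, alpha_1, alpha_2, alpha_4, alpha_6). So the algebra is type E_7.

E_7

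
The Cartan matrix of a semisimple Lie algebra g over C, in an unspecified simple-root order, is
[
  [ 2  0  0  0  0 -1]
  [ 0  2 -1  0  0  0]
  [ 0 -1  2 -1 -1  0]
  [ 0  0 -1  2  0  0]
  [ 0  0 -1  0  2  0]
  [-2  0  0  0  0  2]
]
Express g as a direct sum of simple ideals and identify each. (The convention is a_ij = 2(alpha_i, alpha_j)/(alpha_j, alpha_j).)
B_2 (so(5)) + D_4 (so(8))

The diagram associated to this matrix has two connected components: the simple roots {alpha_1, alpha_6} form a chain of 2 nodes with a double edge at one end; the terminal node there is the unique short simple root (B_2), and {alpha_2, alpha_3, alpha_4, alpha_5} form a chain of 2 nodes with a fork of two nodes at one end (D_4). A semisimple Lie algebra decomposes uniquely as the direct sum of simple ideals, one per connected component of its Dynkin diagram, so g ≅ B_2 ⊕ D_4 (dimension 10 + 28 = 38).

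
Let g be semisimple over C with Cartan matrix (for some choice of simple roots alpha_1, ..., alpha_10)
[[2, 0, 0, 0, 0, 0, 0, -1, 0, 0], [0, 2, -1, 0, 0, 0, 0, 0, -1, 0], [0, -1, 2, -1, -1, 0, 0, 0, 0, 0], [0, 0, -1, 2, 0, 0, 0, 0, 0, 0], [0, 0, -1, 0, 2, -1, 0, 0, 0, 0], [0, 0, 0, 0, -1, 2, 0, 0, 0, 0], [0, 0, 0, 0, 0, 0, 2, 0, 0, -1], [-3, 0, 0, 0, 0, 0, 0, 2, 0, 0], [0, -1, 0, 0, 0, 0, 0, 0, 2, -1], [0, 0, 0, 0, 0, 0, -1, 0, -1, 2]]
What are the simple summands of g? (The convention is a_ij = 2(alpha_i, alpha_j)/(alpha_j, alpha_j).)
E_8 ⊕ G_2

The diagram associated to this matrix has two connected components: the simple roots {alpha_2, alpha_3, alpha_4, alpha_5, alpha_6, alpha_7, alpha_9, alpha_10} form a chain of 7 nodes with one extra node attached to the third node from one end (E_8), and {alpha_1, alpha_8} form two nodes joined by a triple edge (G_2). A semisimple Lie algebra decomposes uniquely as the direct sum of simple ideals, one per connected component of its Dynkin diagram, so g ≅ E_8 ⊕ G_2 (dimension 248 + 14 = 262).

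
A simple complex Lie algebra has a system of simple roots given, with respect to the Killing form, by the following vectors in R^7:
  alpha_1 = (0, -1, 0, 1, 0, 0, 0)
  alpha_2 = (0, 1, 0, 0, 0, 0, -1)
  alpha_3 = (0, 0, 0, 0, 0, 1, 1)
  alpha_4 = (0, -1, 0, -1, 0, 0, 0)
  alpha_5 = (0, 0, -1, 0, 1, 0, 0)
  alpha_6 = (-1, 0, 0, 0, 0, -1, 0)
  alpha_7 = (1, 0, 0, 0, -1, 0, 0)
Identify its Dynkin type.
type D_7

Compute the Cartan integers a_ij = 2(alpha_i, alpha_j)/(alpha_j, alpha_j); the resulting 7x7 Cartan matrix is
[[2, -1, 0, 0, 0, 0, 0], [-1, 2, -1, -1, 0, 0, 0], [0, -1, 2, 0, 0, -1, 0], [0, -1, 0, 2, 0, 0, 0], [0, 0, 0, 0, 2, 0, -1], [0, 0, -1, 0, 0, 2, -1], [0, 0, 0, 0, -1, -1, 2]].
All simple roots have the same length, so the diagram is simply laced. The associated Dynkin diagram is a chain of 5 nodes with a fork of two nodes at one end (D_7), so the type is D_7 (the algebra so(14)).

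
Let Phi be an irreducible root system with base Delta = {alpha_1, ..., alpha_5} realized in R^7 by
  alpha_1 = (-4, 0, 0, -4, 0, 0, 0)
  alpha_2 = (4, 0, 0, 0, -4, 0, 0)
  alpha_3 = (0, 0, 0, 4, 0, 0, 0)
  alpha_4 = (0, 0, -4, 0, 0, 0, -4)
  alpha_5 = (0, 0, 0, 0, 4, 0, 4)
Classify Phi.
Compute the Cartan integers a_ij = 2(alpha_i, alpha_j)/(alpha_j, alpha_j); the resulting 5x5 Cartan matrix is
[[2, -1, -2, 0, 0], [-1, 2, 0, 0, -1], [-1, 0, 2, 0, 0], [0, 0, 0, 2, -1], [0, -1, 0, -1, 2]].
The roots have two lengths (squared-length ratio 2:1); the short ones are alpha_{3}. The associated Dynkin diagram is a chain of 5 nodes with a double edge at one end; the terminal node there is the unique short simple root (B_5), so the type is B_5 (the algebra so(11)).

B5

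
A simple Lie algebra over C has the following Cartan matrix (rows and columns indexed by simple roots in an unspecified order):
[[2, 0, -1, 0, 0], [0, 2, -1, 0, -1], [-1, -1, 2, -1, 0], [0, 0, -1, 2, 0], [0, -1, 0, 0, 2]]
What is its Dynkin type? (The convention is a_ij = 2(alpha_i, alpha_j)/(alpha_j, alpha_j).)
The matrix has rank 5 with 2's on the diagonal. Reading the off-diagonal entries as Dynkin edges (a single edge where a_ij = a_ji = -1; a double or triple edge where a_ij * a_ji = 2 or 3), the diagram is a chain of 3 nodes with a fork of two nodes at one end (D_5). One simple-root ordering that puts it in standard form is (alpha_5, alpha_2, alpha_3, alpha_4, alpha_1). So the algebra is type D_5, i.e. so(10).

D_5 (so(10))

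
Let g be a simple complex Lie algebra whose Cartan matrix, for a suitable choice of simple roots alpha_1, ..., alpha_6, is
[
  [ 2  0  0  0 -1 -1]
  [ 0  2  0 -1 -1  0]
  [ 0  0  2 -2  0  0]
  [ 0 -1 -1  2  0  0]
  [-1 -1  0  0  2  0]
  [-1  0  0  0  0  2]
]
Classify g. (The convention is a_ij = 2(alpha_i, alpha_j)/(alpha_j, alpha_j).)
The matrix has rank 6 with 2's on the diagonal. Reading the off-diagonal entries as Dynkin edges (a single edge where a_ij = a_ji = -1; a double or triple edge where a_ij * a_ji = 2 or 3), the diagram is a chain of 6 nodes with a double edge at one end; the terminal node there is the unique long simple root (C_6). One simple-root ordering that puts it in standard form is (alpha_6, alpha_1, alpha_5, alpha_2, alpha_4, alpha_3). So the algebra is type C_6, i.e. sp(12).

C6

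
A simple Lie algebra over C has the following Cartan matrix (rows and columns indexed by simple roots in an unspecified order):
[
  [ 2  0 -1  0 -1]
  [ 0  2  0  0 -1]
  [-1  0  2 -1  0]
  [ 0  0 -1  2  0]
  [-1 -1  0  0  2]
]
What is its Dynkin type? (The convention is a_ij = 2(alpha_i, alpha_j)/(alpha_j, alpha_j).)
The matrix has rank 5 with 2's on the diagonal. Reading the off-diagonal entries as Dynkin edges (a single edge where a_ij = a_ji = -1; a double or triple edge where a_ij * a_ji = 2 or 3), the diagram is a chain of 5 nodes with single edges (A_5). One simple-root ordering that puts it in standard form is (alpha_4, alpha_3, alpha_1, alpha_5, alpha_2). So the algebra is type A_5, i.e. sl(6).

A_5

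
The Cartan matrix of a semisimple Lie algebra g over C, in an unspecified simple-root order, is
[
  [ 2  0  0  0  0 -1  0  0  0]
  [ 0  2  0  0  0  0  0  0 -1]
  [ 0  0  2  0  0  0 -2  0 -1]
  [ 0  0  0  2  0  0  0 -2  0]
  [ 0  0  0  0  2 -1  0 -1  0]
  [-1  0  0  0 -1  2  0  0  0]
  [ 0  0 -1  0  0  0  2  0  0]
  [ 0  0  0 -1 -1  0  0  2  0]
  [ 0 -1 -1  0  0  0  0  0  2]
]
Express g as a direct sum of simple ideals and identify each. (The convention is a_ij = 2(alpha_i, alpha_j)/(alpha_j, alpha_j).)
The diagram associated to this matrix has two connected components: the simple roots {alpha_2, alpha_3, alpha_7, alpha_9} form a chain of 4 nodes with a double edge at one end; the terminal node there is the unique short simple root (B_4), and {alpha_1, alpha_4, alpha_5, alpha_6, alpha_8} form a chain of 5 nodes with a double edge at one end; the terminal node there is the unique long simple root (C_5). A semisimple Lie algebra decomposes uniquely as the direct sum of simple ideals, one per connected component of its Dynkin diagram, so g ≅ B_4 ⊕ C_5 (dimension 36 + 55 = 91).

B_4 (so(9)) + C_5 (sp(10))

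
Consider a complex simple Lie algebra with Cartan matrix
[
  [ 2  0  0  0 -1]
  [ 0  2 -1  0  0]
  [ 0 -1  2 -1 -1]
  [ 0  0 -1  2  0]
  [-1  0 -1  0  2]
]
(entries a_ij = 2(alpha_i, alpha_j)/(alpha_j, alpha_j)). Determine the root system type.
D_5 (so(10))

The matrix has rank 5 with 2's on the diagonal. Reading the off-diagonal entries as Dynkin edges (a single edge where a_ij = a_ji = -1; a double or triple edge where a_ij * a_ji = 2 or 3), the diagram is a chain of 3 nodes with a fork of two nodes at one end (D_5). One simple-root ordering that puts it in standard form is (alpha_1, alpha_5, alpha_3, alpha_4, alpha_2). So the algebra is type D_5, i.e. so(10).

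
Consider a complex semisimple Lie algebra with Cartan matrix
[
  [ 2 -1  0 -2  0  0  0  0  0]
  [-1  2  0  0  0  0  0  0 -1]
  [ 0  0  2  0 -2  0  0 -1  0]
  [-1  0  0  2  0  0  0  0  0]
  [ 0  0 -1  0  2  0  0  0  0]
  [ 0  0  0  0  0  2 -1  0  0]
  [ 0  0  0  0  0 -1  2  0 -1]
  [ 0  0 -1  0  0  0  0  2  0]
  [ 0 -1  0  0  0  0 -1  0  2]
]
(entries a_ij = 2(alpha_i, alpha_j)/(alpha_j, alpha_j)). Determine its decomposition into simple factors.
B3 ⊕ B6

The diagram associated to this matrix has two connected components: the simple roots {alpha_3, alpha_5, alpha_8} form a chain of 3 nodes with a double edge at one end; the terminal node there is the unique short simple root (B_3), and {alpha_1, alpha_2, alpha_4, alpha_6, alpha_7, alpha_9} form a chain of 6 nodes with a double edge at one end; the terminal node there is the unique short simple root (B_6). A semisimple Lie algebra decomposes uniquely as the direct sum of simple ideals, one per connected component of its Dynkin diagram, so g ≅ B_3 ⊕ B_6 (dimension 21 + 78 = 99).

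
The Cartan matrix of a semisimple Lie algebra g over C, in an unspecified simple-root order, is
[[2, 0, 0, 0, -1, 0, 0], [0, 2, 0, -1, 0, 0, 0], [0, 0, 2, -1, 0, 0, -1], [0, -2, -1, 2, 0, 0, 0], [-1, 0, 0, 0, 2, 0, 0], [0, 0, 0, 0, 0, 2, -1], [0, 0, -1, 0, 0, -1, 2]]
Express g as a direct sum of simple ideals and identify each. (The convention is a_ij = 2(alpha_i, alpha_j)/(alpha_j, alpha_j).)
The diagram associated to this matrix has two connected components: the simple roots {alpha_1, alpha_5} form a chain of 2 nodes with single edges (A_2), and {alpha_2, alpha_3, alpha_4, alpha_6, alpha_7} form a chain of 5 nodes with a double edge at one end; the terminal node there is the unique short simple root (B_5). A semisimple Lie algebra decomposes uniquely as the direct sum of simple ideals, one per connected component of its Dynkin diagram, so g ≅ A_2 ⊕ B_5 (dimension 8 + 55 = 63).

A2 + B5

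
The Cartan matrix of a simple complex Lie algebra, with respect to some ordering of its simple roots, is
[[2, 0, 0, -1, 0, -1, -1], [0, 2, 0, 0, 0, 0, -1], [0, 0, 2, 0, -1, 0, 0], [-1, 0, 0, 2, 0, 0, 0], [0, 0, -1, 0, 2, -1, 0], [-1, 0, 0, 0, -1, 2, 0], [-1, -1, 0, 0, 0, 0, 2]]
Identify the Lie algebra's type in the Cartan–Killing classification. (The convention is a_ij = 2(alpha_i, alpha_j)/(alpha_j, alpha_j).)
E_7

The matrix has rank 7 with 2's on the diagonal. Reading the off-diagonal entries as Dynkin edges (a single edge where a_ij = a_ji = -1; a double or triple edge where a_ij * a_ji = 2 or 3), the diagram is a chain of 6 nodes with one extra node attached to the third node from one end (E_7). One simple-root ordering that puts it in standard form is (alpha_2, alpha_4, alpha_7, alpha_1, alpha_6, alpha_5, alpha_3). So the algebra is type E_7.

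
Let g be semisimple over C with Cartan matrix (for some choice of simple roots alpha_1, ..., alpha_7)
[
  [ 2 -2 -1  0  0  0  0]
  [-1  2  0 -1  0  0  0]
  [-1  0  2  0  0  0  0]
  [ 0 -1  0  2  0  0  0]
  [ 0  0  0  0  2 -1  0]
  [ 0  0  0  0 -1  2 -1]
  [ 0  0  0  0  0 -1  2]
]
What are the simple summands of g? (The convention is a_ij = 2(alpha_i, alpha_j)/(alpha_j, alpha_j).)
type A_3 + type F_4

The diagram associated to this matrix has two connected components: the simple roots {alpha_5, alpha_6, alpha_7} form a chain of 3 nodes with single edges (A_3), and {alpha_1, alpha_2, alpha_3, alpha_4} form a chain of 4 nodes with a double edge between the middle two (F_4). A semisimple Lie algebra decomposes uniquely as the direct sum of simple ideals, one per connected component of its Dynkin diagram, so g ≅ A_3 ⊕ F_4 (dimension 15 + 52 = 67).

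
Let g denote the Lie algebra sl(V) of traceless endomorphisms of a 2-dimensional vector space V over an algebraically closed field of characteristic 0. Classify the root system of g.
This is sl(2), which has dimension 2^2 - 1 = 3 and rank 2 - 1 = 1 (a Cartan subalgebra is the diagonal traceless matrices). In the classification of classical Lie algebras, the special linear algebra sl(n+1) has type A_n; here n = 1, so the Dynkin diagram is a chain of 1 nodes with single edges (A_1). Hence the type is A_1.

A1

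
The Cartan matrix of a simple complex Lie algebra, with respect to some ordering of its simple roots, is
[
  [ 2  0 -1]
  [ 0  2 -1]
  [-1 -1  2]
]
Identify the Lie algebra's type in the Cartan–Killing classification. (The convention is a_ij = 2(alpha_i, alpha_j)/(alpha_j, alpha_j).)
The matrix has rank 3 with 2's on the diagonal. Reading the off-diagonal entries as Dynkin edges (a single edge where a_ij = a_ji = -1; a double or triple edge where a_ij * a_ji = 2 or 3), the diagram is a chain of 3 nodes with single edges (A_3). One simple-root ordering that puts it in standard form is (alpha_1, alpha_3, alpha_2). So the algebra is type A_3, i.e. sl(4).

A_3 (sl(4))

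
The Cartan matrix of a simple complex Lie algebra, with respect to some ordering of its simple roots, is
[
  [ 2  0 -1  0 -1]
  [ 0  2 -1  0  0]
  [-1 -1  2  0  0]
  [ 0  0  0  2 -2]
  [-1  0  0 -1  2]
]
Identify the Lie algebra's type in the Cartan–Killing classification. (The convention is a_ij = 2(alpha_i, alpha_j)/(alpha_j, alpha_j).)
The matrix has rank 5 with 2's on the diagonal. Reading the off-diagonal entries as Dynkin edges (a single edge where a_ij = a_ji = -1; a double or triple edge where a_ij * a_ji = 2 or 3), the diagram is a chain of 5 nodes with a double edge at one end; the terminal node there is the unique long simple root (C_5). One simple-root ordering that puts it in standard form is (alpha_2, alpha_3, alpha_1, alpha_5, alpha_4). So the algebra is type C_5, i.e. sp(10).

C5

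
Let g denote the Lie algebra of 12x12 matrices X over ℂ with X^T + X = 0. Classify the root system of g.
type D_6

This is so(12) with 12 even, which has dimension 12(12-1)/2 = 66 and rank 12/2 = 6. In the classification of classical Lie algebras, the orthogonal algebra so(2n) in an even number of variables has type D_n; here n = 6, so the Dynkin diagram is a chain of 4 nodes with a fork of two nodes at one end (D_6). Hence the type is D_6.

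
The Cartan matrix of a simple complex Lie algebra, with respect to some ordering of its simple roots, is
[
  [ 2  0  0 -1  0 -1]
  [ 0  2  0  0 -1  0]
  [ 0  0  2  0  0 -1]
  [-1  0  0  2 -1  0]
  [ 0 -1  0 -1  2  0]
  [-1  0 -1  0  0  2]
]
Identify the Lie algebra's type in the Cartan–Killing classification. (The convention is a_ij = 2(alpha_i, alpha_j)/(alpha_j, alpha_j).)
type A_6

The matrix has rank 6 with 2's on the diagonal. Reading the off-diagonal entries as Dynkin edges (a single edge where a_ij = a_ji = -1; a double or triple edge where a_ij * a_ji = 2 or 3), the diagram is a chain of 6 nodes with single edges (A_6). One simple-root ordering that puts it in standard form is (alpha_2, alpha_5, alpha_4, alpha_1, alpha_6, alpha_3). So the algebra is type A_6, i.e. sl(7).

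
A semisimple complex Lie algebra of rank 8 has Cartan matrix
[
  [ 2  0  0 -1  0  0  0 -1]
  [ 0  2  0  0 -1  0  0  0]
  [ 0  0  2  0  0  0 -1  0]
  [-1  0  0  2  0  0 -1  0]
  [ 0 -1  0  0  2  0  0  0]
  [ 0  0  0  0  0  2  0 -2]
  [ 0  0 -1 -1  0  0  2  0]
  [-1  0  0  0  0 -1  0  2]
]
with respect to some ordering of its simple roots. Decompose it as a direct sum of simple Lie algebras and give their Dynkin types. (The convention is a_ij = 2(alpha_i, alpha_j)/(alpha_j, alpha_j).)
The diagram associated to this matrix has two connected components: the simple roots {alpha_2, alpha_5} form a chain of 2 nodes with single edges (A_2), and {alpha_1, alpha_3, alpha_4, alpha_6, alpha_7, alpha_8} form a chain of 6 nodes with a double edge at one end; the terminal node there is the unique long simple root (C_6). A semisimple Lie algebra decomposes uniquely as the direct sum of simple ideals, one per connected component of its Dynkin diagram, so g ≅ A_2 ⊕ C_6 (dimension 8 + 78 = 86).

A_2 (sl(3)) + C_6 (sp(12))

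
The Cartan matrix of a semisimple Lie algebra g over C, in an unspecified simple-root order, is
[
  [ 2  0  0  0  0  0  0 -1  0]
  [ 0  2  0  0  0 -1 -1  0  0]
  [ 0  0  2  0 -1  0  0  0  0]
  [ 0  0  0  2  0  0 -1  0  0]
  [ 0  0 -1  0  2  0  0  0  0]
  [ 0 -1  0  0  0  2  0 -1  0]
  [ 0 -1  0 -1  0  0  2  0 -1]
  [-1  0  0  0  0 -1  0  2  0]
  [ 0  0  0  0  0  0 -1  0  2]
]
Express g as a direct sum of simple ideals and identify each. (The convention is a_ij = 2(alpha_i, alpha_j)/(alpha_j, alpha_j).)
type A_2 ⊕ type D_7

The diagram associated to this matrix has two connected components: the simple roots {alpha_3, alpha_5} form a chain of 2 nodes with single edges (A_2), and {alpha_1, alpha_2, alpha_4, alpha_6, alpha_7, alpha_8, alpha_9} form a chain of 5 nodes with a fork of two nodes at one end (D_7). A semisimple Lie algebra decomposes uniquely as the direct sum of simple ideals, one per connected component of its Dynkin diagram, so g ≅ A_2 ⊕ D_7 (dimension 8 + 91 = 99).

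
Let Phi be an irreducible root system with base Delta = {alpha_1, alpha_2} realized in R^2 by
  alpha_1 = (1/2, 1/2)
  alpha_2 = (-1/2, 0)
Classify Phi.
B_2

Compute the Cartan integers a_ij = 2(alpha_i, alpha_j)/(alpha_j, alpha_j); the resulting 2x2 Cartan matrix is
[[2, -2], [-1, 2]].
The roots have two lengths (squared-length ratio 2:1); the short ones are alpha_{2}. The associated Dynkin diagram is a chain of 2 nodes with a double edge at one end; the terminal node there is the unique short simple root (B_2), so the type is B_2 (the algebra so(5)).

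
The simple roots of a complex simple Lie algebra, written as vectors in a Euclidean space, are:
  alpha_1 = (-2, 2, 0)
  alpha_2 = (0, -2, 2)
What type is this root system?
Compute the Cartan integers a_ij = 2(alpha_i, alpha_j)/(alpha_j, alpha_j); the resulting 2x2 Cartan matrix is
[[2, -1], [-1, 2]].
All simple roots have the same length, so the diagram is simply laced. The associated Dynkin diagram is a chain of 2 nodes with single edges (A_2), so the type is A_2 (the algebra sl(3)).

A_2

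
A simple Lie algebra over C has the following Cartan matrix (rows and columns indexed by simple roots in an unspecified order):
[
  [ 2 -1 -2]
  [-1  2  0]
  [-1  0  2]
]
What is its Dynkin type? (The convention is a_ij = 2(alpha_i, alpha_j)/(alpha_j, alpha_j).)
B_3

The matrix has rank 3 with 2's on the diagonal. Reading the off-diagonal entries as Dynkin edges (a single edge where a_ij = a_ji = -1; a double or triple edge where a_ij * a_ji = 2 or 3), the diagram is a chain of 3 nodes with a double edge at one end; the terminal node there is the unique short simple root (B_3). One simple-root ordering that puts it in standard form is (alpha_2, alpha_1, alpha_3). So the algebra is type B_3, i.e. so(7).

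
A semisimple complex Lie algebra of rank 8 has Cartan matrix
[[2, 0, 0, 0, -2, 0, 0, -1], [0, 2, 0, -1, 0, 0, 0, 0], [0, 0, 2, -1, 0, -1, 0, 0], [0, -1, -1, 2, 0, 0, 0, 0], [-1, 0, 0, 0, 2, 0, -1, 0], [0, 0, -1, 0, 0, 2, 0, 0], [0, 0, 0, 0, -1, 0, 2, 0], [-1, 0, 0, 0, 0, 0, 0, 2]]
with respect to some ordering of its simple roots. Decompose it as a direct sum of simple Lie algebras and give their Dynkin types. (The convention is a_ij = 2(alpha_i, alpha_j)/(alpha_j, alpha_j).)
A_4 (sl(5)) + F_4

The diagram associated to this matrix has two connected components: the simple roots {alpha_2, alpha_3, alpha_4, alpha_6} form a chain of 4 nodes with single edges (A_4), and {alpha_1, alpha_5, alpha_7, alpha_8} form a chain of 4 nodes with a double edge between the middle two (F_4). A semisimple Lie algebra decomposes uniquely as the direct sum of simple ideals, one per connected component of its Dynkin diagram, so g ≅ A_4 ⊕ F_4 (dimension 24 + 52 = 76).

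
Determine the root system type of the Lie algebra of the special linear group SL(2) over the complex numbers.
type A_1

This is sl(2), which has dimension 2^2 - 1 = 3 and rank 2 - 1 = 1 (a Cartan subalgebra is the diagonal traceless matrices). In the classification of classical Lie algebras, the special linear algebra sl(n+1) has type A_n; here n = 1, so the Dynkin diagram is a chain of 1 nodes with single edges (A_1). Hence the type is A_1.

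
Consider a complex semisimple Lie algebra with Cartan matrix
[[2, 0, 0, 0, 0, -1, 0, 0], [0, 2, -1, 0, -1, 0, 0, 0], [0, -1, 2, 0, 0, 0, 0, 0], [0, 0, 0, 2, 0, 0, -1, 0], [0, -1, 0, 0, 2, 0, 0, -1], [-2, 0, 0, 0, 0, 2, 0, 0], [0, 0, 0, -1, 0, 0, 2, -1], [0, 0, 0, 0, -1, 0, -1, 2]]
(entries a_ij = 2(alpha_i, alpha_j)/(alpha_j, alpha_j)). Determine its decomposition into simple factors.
A6 + B2

The diagram associated to this matrix has two connected components: the simple roots {alpha_2, alpha_3, alpha_4, alpha_5, alpha_7, alpha_8} form a chain of 6 nodes with single edges (A_6), and {alpha_1, alpha_6} form a chain of 2 nodes with a double edge at one end; the terminal node there is the unique short simple root (B_2). A semisimple Lie algebra decomposes uniquely as the direct sum of simple ideals, one per connected component of its Dynkin diagram, so g ≅ A_6 ⊕ B_2 (dimension 48 + 10 = 58).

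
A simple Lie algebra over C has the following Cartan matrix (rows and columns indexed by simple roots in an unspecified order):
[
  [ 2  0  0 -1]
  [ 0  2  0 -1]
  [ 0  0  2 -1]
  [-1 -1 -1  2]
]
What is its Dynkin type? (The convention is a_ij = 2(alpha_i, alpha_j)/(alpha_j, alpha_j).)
The matrix has rank 4 with 2's on the diagonal. Reading the off-diagonal entries as Dynkin edges (a single edge where a_ij = a_ji = -1; a double or triple edge where a_ij * a_ji = 2 or 3), the diagram is a chain of 2 nodes with a fork of two nodes at one end (D_4). One simple-root ordering that puts it in standard form is (alpha_2, alpha_4, alpha_3, alpha_1). So the algebra is type D_4, i.e. so(8).

D_4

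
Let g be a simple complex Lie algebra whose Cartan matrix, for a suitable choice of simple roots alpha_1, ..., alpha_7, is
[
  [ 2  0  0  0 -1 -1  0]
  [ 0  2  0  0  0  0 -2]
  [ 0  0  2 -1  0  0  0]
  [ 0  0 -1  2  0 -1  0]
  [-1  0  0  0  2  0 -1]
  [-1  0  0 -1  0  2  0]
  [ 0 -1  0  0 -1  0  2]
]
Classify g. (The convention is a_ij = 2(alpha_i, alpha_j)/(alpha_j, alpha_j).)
The matrix has rank 7 with 2's on the diagonal. Reading the off-diagonal entries as Dynkin edges (a single edge where a_ij = a_ji = -1; a double or triple edge where a_ij * a_ji = 2 or 3), the diagram is a chain of 7 nodes with a double edge at one end; the terminal node there is the unique long simple root (C_7). One simple-root ordering that puts it in standard form is (alpha_3, alpha_4, alpha_6, alpha_1, alpha_5, alpha_7, alpha_2). So the algebra is type C_7, i.e. sp(14).

C_7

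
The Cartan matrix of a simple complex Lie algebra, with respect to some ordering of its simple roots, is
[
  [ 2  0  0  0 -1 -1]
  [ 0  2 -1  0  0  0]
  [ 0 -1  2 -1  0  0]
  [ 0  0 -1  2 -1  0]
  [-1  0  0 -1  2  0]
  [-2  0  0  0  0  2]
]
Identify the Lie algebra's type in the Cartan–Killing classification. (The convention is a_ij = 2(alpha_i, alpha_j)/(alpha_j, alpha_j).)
C_6

The matrix has rank 6 with 2's on the diagonal. Reading the off-diagonal entries as Dynkin edges (a single edge where a_ij = a_ji = -1; a double or triple edge where a_ij * a_ji = 2 or 3), the diagram is a chain of 6 nodes with a double edge at one end; the terminal node there is the unique long simple root (C_6). One simple-root ordering that puts it in standard form is (alpha_2, alpha_3, alpha_4, alpha_5, alpha_1, alpha_6). So the algebra is type C_6, i.e. sp(12).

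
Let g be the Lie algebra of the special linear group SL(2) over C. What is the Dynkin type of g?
This is sl(2), which has dimension 2^2 - 1 = 3 and rank 2 - 1 = 1 (a Cartan subalgebra is the diagonal traceless matrices). In the classification of classical Lie algebras, the special linear algebra sl(n+1) has type A_n; here n = 1, so the Dynkin diagram is a chain of 1 nodes with single edges (A_1). Hence the type is A_1.

type A_1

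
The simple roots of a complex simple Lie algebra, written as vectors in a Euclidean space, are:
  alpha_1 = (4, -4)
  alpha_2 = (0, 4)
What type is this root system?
type B_2

Compute the Cartan integers a_ij = 2(alpha_i, alpha_j)/(alpha_j, alpha_j); the resulting 2x2 Cartan matrix is
[[2, -2], [-1, 2]].
The roots have two lengths (squared-length ratio 2:1); the short ones are alpha_{2}. The associated Dynkin diagram is a chain of 2 nodes with a double edge at one end; the terminal node there is the unique short simple root (B_2), so the type is B_2 (the algebra so(5)).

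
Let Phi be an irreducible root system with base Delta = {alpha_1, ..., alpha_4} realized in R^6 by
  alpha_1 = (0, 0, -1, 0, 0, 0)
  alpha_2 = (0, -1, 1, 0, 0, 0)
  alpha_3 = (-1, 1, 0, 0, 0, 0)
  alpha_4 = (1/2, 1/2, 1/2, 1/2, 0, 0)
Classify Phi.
F_4

Compute the Cartan integers a_ij = 2(alpha_i, alpha_j)/(alpha_j, alpha_j); the resulting 4x4 Cartan matrix is
[[2, -1, 0, -1], [-2, 2, -1, 0], [0, -1, 2, 0], [-1, 0, 0, 2]].
The roots have two lengths (squared-length ratio 2:1); the short ones are alpha_{1,4}. The associated Dynkin diagram is a chain of 4 nodes with a double edge between the middle two (F_4), so the type is F_4.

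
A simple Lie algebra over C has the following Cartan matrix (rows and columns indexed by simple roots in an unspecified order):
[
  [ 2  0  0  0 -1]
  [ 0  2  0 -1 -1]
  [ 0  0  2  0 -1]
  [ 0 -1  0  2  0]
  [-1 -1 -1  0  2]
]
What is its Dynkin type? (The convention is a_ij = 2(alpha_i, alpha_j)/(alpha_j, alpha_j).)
The matrix has rank 5 with 2's on the diagonal. Reading the off-diagonal entries as Dynkin edges (a single edge where a_ij = a_ji = -1; a double or triple edge where a_ij * a_ji = 2 or 3), the diagram is a chain of 3 nodes with a fork of two nodes at one end (D_5). One simple-root ordering that puts it in standard form is (alpha_4, alpha_2, alpha_5, alpha_1, alpha_3). So the algebra is type D_5, i.e. so(10).

D_5 (so(10))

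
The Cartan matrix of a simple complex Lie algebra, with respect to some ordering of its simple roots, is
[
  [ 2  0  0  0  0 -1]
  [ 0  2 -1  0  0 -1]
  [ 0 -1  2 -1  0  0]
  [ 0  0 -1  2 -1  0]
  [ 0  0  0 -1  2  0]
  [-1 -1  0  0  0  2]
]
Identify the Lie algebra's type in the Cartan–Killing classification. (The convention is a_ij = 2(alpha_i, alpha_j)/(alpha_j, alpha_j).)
type A_6

The matrix has rank 6 with 2's on the diagonal. Reading the off-diagonal entries as Dynkin edges (a single edge where a_ij = a_ji = -1; a double or triple edge where a_ij * a_ji = 2 or 3), the diagram is a chain of 6 nodes with single edges (A_6). One simple-root ordering that puts it in standard form is (alpha_1, alpha_6, alpha_2, alpha_3, alpha_4, alpha_5). So the algebra is type A_6, i.e. sl(7).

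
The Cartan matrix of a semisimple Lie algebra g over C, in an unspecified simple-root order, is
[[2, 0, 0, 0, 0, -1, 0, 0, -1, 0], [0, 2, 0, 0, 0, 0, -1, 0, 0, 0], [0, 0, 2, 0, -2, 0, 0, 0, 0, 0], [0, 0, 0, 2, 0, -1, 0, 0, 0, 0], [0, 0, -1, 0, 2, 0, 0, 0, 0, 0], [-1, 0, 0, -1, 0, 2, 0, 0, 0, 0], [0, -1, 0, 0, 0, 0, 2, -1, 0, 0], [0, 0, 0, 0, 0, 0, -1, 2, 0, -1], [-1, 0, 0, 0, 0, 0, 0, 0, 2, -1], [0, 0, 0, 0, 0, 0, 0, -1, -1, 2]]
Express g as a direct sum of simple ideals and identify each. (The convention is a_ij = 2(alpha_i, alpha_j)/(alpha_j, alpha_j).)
The diagram associated to this matrix has two connected components: the simple roots {alpha_1, alpha_2, alpha_4, alpha_6, alpha_7, alpha_8, alpha_9, alpha_10} form a chain of 8 nodes with single edges (A_8), and {alpha_3, alpha_5} form a chain of 2 nodes with a double edge at one end; the terminal node there is the unique short simple root (B_2). A semisimple Lie algebra decomposes uniquely as the direct sum of simple ideals, one per connected component of its Dynkin diagram, so g ≅ A_8 ⊕ B_2 (dimension 80 + 10 = 90).

type A_8 + type B_2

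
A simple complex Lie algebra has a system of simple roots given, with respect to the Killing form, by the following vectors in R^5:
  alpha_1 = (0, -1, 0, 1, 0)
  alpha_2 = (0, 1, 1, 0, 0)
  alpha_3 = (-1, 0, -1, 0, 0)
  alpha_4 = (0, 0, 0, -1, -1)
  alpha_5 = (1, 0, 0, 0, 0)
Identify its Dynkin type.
B_5 (so(11))

Compute the Cartan integers a_ij = 2(alpha_i, alpha_j)/(alpha_j, alpha_j); the resulting 5x5 Cartan matrix is
[[2, -1, 0, -1, 0], [-1, 2, -1, 0, 0], [0, -1, 2, 0, -2], [-1, 0, 0, 2, 0], [0, 0, -1, 0, 2]].
The roots have two lengths (squared-length ratio 2:1); the short ones are alpha_{5}. The associated Dynkin diagram is a chain of 5 nodes with a double edge at one end; the terminal node there is the unique short simple root (B_5), so the type is B_5 (the algebra so(11)).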